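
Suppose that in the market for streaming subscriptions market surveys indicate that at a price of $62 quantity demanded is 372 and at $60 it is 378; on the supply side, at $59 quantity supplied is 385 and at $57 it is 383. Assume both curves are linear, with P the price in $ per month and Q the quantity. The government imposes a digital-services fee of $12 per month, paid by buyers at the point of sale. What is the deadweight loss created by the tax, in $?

Deadweight loss = $54.

Demand slope: (378 − 372)/(60 − 62) = -3, so Qd = 558 − 3P.
Supply slope: (383 − 385)/(57 − 59) = 1, so Qs = P + 326.
Without the tax, 558 − 3P = P + 326 gives 4P = 232, so P* = $58 and Q* = 384.
With the tax collected from buyers, demand (in seller-price terms) shifts: Qd = 558 − 3(P + 12).
New equilibrium: buyers pay $61, producers receive $49, Q = 375. (Wedge: Pb − Ps = 12.)
Quantity falls by |ΔQ| = |384 − 375| = 9.
DWL = ½ · t · |ΔQ| = ½ · 12 · 9 = $54.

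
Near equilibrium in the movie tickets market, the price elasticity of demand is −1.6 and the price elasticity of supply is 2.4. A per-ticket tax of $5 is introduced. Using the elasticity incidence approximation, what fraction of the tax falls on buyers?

Incidence ratio: buyers' share ≈ εs / (εs + |εd|) = 2.4 / (2.4 + 1.6) = 0.6.
Supply is the more elastic side, so buyers bear the larger share.

Buyers' share ≈ 0.6.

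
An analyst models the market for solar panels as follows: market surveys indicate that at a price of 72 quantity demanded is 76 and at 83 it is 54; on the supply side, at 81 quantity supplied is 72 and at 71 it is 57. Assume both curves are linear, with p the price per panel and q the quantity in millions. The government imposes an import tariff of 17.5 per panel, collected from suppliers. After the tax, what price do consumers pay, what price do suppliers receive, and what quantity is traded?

Consumers pay 84.5; suppliers receive 67; quantity = 51.

Demand slope: (54 − 76)/(83 − 72) = -2, so qd = 220 − 2p.
Supply slope: (57 − 72)/(71 − 81) = 1.5, so qs = 1.5p − 49.5.
Without the tax, 220 − 2p = 1.5p − 49.5 gives 3.5p = 269.5, so p* = 77 and q* = 66.
With the tax collected from suppliers, supply shifts: qs = 1.5(p − 17.5) − 49.5.
New equilibrium: consumers pay 84.5, suppliers receive 67, q = 51. (Wedge: pb − ps = 17.5.)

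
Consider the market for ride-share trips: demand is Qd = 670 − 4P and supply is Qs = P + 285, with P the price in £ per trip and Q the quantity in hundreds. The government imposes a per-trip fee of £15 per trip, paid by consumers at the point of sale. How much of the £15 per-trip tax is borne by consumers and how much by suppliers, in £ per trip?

Without the tax, 670 − 4P = P + 285 gives 5P = 385, so P* = £77 and Q* = 362.
With the tax collected from consumers, demand (in seller-price terms) shifts: Qd = 670 − 4(P + 15).
New equilibrium: consumers pay £80, suppliers receive £65, Q = 350. (Wedge: Pb − Ps = 15.)
Burden on consumers: £3; on suppliers: £12. (They sum to £15.)

Consumers bear £3 per trip; suppliers bear £12 per trip.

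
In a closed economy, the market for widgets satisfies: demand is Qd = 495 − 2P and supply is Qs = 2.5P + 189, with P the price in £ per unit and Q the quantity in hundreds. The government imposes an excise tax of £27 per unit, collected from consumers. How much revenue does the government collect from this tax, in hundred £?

Before the tax: set 495 − 2P = 2.5P + 189 → P* = £68, Q* = 359.
With the tax collected from consumers, demand (in seller-price terms) shifts: Qd = 495 − 2(P + 27).
Solving gives Q = 329 with consumers paying £83 and suppliers receiving £56 (the £27 wedge).
Revenue = t · Q = 27 · 329 = £8883.

Tax revenue = £8883 hundred.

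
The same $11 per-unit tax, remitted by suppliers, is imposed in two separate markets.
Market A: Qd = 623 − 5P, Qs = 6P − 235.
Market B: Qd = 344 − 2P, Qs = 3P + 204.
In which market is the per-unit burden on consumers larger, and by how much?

Market B, by $0.6.

Market A: pre-tax P* = $78, Q* = 233; post-tax Q = 203; per-unit burden on consumers = $6.
Market B: pre-tax P* = $28, Q* = 288; post-tax Q = 274.8; per-unit burden on consumers = $6.6.
Difference: $6 vs $6.6 → market B is larger by $0.6.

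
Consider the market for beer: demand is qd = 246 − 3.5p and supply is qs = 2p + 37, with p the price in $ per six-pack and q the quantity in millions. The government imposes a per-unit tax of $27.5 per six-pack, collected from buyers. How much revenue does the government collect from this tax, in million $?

Before the tax: set 246 − 3.5p = 2p + 37 → p* = $38, q* = 113.
With the tax collected from buyers, demand (in seller-price terms) shifts: qd = 246 − 3.5(p + 27.5).
New equilibrium: buyers pay $48, sellers receive $20.5, q = 78. (Wedge: pb − ps = 27.5.)
Revenue = t · Q = 27.5 · 78 = $2145.

Tax revenue = $2145 million.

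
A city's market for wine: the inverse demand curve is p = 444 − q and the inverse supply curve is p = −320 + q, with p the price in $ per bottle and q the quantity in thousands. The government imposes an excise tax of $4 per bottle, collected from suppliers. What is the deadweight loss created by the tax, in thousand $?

Deadweight loss = $4 thousand.

Inverting to q(p) form: qd = 444 − p; qs = p + 320.
Without the tax, 444 − p = p + 320 gives 2p = 124, so p* = $62 and q* = 382.
With the tax collected from suppliers, supply shifts: qs = (p − 4) + 320.
New equilibrium: consumers pay $64, suppliers receive $60, q = 380. (Wedge: pb − ps = 4.)
Quantity falls by |ΔQ| = |382 − 380| = 2.
DWL = ½ · t · |ΔQ| = ½ · 4 · 2 = $4.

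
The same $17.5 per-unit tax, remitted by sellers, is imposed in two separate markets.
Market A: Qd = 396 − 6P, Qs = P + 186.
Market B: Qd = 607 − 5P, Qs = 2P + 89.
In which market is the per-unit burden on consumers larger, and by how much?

Market A: pre-tax P* = $30, Q* = 216; post-tax Q = 201; per-unit burden on consumers = $2.5.
Market B: pre-tax P* = $74, Q* = 237; post-tax Q = 212; per-unit burden on consumers = $5.
Difference: $2.5 vs $5 → market B is larger by $2.5.

Market B, by $2.5.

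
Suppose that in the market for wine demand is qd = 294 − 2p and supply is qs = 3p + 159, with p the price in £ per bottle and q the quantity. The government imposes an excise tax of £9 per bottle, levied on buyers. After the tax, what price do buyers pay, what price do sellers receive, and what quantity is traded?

Buyers pay £32.4; sellers receive £23.4; quantity = 229.2.

Without the tax, 294 − 2p = 3p + 159 gives 5p = 135, so p* = £27 and q* = 240.
With the tax collected from buyers, demand (in seller-price terms) shifts: qd = 294 − 2(p + 9).
Solving gives q = 229.2 with buyers paying £32.4 and sellers receiving £23.4 (the £9 wedge).
The less price-elastic side of the market bears the larger share of a per-unit tax.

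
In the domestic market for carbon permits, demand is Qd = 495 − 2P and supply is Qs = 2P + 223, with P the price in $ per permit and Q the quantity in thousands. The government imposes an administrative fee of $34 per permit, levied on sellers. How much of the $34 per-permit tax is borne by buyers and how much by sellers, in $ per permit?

Buyers bear $17 per permit; sellers bear $17 per permit.

Before the tax: set 495 − 2P = 2P + 223 → P* = $68, Q* = 359.
With the tax collected from sellers, supply shifts: Qs = 2(P − 34) + 223.
New equilibrium: buyers pay $85, sellers receive $51, Q = 325. (Wedge: Pb − Ps = 34.)
Burden on buyers: $17; on sellers: $17. (They sum to $34.)
The less price-elastic side of the market bears the larger share of a per-unit tax.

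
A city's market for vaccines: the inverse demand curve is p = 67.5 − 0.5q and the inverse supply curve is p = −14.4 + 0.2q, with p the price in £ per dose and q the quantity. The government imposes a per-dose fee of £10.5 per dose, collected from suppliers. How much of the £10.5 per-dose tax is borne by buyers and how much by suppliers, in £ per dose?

Buyers bear £7.5 per dose; suppliers bear £3 per dose.

Inverting to q(p) form: qd = 135 − 2p; qs = 5p + 72.
Before the tax: set 135 − 2p = 5p + 72 → p* = £9, q* = 117.
With the tax collected from suppliers, supply shifts: qs = 5(p − 10.5) + 72.
Solving gives q = 102 with buyers paying £16.5 and suppliers receiving £6 (the £10.5 wedge).
Burden on buyers: £7.5; on suppliers: £3. (They sum to £10.5.)
The less price-elastic side of the market bears the larger share of a per-unit tax.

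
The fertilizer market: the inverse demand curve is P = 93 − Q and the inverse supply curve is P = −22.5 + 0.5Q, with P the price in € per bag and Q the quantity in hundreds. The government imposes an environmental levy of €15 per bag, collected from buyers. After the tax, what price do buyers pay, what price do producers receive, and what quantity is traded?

Buyers pay €26; producers receive €11; quantity = 67.

Inverting to Q(P) form: Qd = 93 − P; Qs = 2P + 45.
Before the tax: set 93 − P = 2P + 45 → P* = €16, Q* = 77.
With the tax collected from buyers, demand (in seller-price terms) shifts: Qd = 93 − (P + 15).
Solving gives Q = 67 with buyers paying €26 and producers receiving €11 (the €15 wedge).
The less price-elastic side of the market bears the larger share of a per-unit tax.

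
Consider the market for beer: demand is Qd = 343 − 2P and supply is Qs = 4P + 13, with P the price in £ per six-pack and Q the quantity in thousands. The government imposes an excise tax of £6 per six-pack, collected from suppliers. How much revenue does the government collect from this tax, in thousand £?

Tax revenue = £1350 thousand.

Before the tax: set 343 − 2P = 4P + 13 → P* = £55, Q* = 233.
With the tax collected from suppliers, supply shifts: Qs = 4(P − 6) + 13.
New equilibrium: buyers pay £59, suppliers receive £53, Q = 225. (Wedge: Pb − Ps = 6.)
Revenue = t · Q = 6 · 225 = £1350.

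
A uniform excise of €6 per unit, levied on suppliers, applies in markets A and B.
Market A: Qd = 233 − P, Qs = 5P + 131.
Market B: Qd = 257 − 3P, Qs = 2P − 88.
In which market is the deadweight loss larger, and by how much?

Market A: pre-tax P* = €17, Q* = 216; post-tax Q = 211; deadweight loss = €15.
Market B: pre-tax P* = €69, Q* = 50; post-tax Q = 42.8; deadweight loss = €21.6.
Difference: €15 vs €21.6 → market B is larger by €6.6.

Market B, by €6.6.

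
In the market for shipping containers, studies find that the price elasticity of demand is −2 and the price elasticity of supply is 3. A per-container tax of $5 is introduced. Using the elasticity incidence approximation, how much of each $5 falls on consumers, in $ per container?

Consumers bear ≈ $3 per container.

Incidence ratio: consumers' share ≈ εs / (εs + |εd|) = 3 / (3 + 2) = 0.6.
So consumers bear ≈ 0.6 × $5 = $3; sellers bear $2.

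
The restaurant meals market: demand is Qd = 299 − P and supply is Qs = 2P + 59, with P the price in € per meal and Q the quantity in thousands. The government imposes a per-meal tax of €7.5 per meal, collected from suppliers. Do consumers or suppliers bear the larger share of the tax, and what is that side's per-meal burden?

Before the tax: set 299 − P = 2P + 59 → P* = €80, Q* = 219.
With the tax collected from suppliers, supply shifts: Qs = 2(P − 7.5) + 59.
Solving gives Q = 214 with consumers paying €85 and suppliers receiving €77.5 (the €7.5 wedge).
Per-meal burden: consumers €5, suppliers €2.5.
Consumers take the larger share because demand is less price-elastic here (demand slope 1 vs supply slope 2).
The less price-elastic side of the market bears the larger share of a per-unit tax.

Consumers bear the larger share: €5 per meal.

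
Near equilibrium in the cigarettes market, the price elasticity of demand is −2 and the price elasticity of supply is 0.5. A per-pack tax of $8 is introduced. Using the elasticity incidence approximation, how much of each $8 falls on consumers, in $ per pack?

Consumers bear ≈ $1.6 per pack.

Incidence ratio: consumers' share ≈ εs / (εs + |εd|) = 0.5 / (0.5 + 2) = 0.2.
So consumers bear ≈ 0.2 × $8 = $1.6; suppliers bear $6.4.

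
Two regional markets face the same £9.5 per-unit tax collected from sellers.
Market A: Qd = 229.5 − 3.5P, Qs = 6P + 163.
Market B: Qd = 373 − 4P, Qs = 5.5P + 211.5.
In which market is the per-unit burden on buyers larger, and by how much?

Market A: pre-tax P* = £7, Q* = 205; post-tax Q = 184; per-unit burden on buyers = £6.
Market B: pre-tax P* = £17, Q* = 305; post-tax Q = 283; per-unit burden on buyers = £5.5.
Difference: £6 vs £5.5 → market A is larger by £0.5.

Market A, by £0.5.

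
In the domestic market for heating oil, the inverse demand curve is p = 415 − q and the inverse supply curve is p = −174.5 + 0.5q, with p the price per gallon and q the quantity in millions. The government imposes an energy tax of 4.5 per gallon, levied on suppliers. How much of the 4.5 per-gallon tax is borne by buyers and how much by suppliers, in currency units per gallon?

Rewrite in direct form: qd = 415 − p and qs = 2p + 349.
Without the tax, 415 − p = 2p + 349 gives 3p = 66, so p* = 22 and q* = 393.
With the tax collected from suppliers, supply shifts: qs = 2(p − 4.5) + 349.
Solving gives q = 390 with buyers paying 25 and suppliers receiving 20.5 (the 4.5 wedge).
Burden on buyers: 3; on suppliers: 1.5. (They sum to 4.5.)
The less price-elastic side of the market bears the larger share of a per-unit tax.

Buyers bear 3 per gallon; suppliers bear 1.5 per gallon.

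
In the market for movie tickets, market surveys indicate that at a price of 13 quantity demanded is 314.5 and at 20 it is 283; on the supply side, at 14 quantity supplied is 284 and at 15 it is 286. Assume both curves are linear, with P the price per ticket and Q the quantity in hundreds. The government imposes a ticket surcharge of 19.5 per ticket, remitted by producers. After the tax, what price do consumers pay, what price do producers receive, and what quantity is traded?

Demand slope: (283 − 314.5)/(20 − 13) = -4.5, so Qd = 373 − 4.5P.
Supply slope: (286 − 284)/(15 − 14) = 2, so Qs = 2P + 256.
Without the tax, 373 − 4.5P = 2P + 256 gives 6.5P = 117, so P* = 18 and Q* = 292.
With the tax collected from producers, supply shifts: Qs = 2(P − 19.5) + 256.
Solving gives Q = 265 with consumers paying 24 and producers receiving 4.5 (the 19.5 wedge).

Consumers pay 24; producers receive 4.5; quantity = 265.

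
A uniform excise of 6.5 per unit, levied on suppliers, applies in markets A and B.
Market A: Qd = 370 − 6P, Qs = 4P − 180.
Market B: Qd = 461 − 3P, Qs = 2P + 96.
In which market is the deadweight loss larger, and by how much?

Market A: pre-tax P* = 55, Q* = 40; post-tax Q = 24.4; deadweight loss = 50.7.
Market B: pre-tax P* = 73, Q* = 242; post-tax Q = 234.2; deadweight loss = 25.35.
Difference: 50.7 vs 25.35 → market A is larger by 25.35.

Market A, by 25.35.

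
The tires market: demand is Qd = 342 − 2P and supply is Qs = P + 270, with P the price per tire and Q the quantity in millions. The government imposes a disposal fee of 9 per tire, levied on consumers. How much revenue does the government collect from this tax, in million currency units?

Tax revenue = 2592 million.

Without the tax, 342 − 2P = P + 270 gives 3P = 72, so P* = 24 and Q* = 294.
With the tax collected from consumers, demand (in seller-price terms) shifts: Qd = 342 − 2(P + 9).
New equilibrium: consumers pay 27, sellers receive 18, Q = 288. (Wedge: Pb − Ps = 9.)
Revenue = t · Q = 9 · 288 = 2592.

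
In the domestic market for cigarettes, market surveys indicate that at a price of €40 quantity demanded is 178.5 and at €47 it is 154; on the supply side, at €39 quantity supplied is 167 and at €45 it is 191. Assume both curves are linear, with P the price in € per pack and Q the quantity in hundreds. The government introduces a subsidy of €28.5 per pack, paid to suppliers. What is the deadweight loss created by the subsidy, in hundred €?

Demand slope: (154 − 178.5)/(47 − 40) = -3.5, so Qd = 318.5 − 3.5P.
Supply slope: (191 − 167)/(45 − 39) = 4, so Qs = 4P + 11.
Before the subsidy: set 318.5 − 3.5P = 4P + 11 → P* = €41, Q* = 175.
With a per-unit subsidy paid to suppliers, each receives P + 28.5 per unit sold, so supply becomes Qs = 4(P + 28.5) + 11.
New equilibrium: consumers pay €25.8, suppliers receive €54.3, Q = 228.2. (Wedge: Pb − Ps = −28.5.)
Quantity rises by |ΔQ| = |175 − 228.2| = 53.2.
DWL = ½ · t · |ΔQ| = ½ · 28.5 · 53.2 = €758.1.

Deadweight loss = €758.1 hundred.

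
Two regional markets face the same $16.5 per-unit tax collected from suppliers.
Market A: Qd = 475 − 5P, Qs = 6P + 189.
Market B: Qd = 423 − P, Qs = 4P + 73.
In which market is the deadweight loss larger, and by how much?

Market A, by $262.35.

Market A: pre-tax P* = $26, Q* = 345; post-tax Q = 300; deadweight loss = $371.25.
Market B: pre-tax P* = $70, Q* = 353; post-tax Q = 339.8; deadweight loss = $108.9.
Difference: $371.25 vs $108.9 → market A is larger by $262.35.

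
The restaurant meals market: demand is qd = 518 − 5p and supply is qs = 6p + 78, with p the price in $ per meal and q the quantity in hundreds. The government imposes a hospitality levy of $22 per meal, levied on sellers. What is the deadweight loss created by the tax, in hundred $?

Deadweight loss = $660 hundred.

Before the tax: set 518 − 5p = 6p + 78 → p* = $40, q* = 318.
With the tax collected from sellers, supply shifts: qs = 6(p − 22) + 78.
New equilibrium: consumers pay $52, sellers receive $30, q = 258. (Wedge: pb − ps = 22.)
Quantity falls by |ΔQ| = |318 − 258| = 60.
DWL = ½ · t · |ΔQ| = ½ · 22 · 60 = $660.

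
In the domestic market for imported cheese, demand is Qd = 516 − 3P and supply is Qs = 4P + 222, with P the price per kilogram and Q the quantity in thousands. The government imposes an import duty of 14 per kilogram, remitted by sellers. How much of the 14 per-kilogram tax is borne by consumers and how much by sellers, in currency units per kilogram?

Before the tax: set 516 − 3P = 4P + 222 → P* = 42, Q* = 390.
With the tax collected from sellers, supply shifts: Qs = 4(P − 14) + 222.
New equilibrium: consumers pay 50, sellers receive 36, Q = 366. (Wedge: Pb − Ps = 14.)
Burden on consumers: 8; on sellers: 6. (They sum to 14.)
The less price-elastic side of the market bears the larger share of a per-unit tax.

Consumers bear 8 per kilogram; sellers bear 6 per kilogram.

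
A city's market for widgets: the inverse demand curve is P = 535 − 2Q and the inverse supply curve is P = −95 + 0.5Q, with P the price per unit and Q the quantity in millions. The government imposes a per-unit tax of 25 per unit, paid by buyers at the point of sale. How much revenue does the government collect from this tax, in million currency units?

Inverting to Q(P) form: Qd = 267.5 − 0.5P; Qs = 2P + 190.
Without the tax, 267.5 − 0.5P = 2P + 190 gives 2.5P = 77.5, so P* = 31 and Q* = 252.
With the tax collected from buyers, demand (in seller-price terms) shifts: Qd = 267.5 − 0.5(P + 25).
New equilibrium: buyers pay 51, suppliers receive 26, Q = 242. (Wedge: Pb − Ps = 25.)
Revenue = t · Q = 25 · 242 = 6050.

Tax revenue = 6050 million.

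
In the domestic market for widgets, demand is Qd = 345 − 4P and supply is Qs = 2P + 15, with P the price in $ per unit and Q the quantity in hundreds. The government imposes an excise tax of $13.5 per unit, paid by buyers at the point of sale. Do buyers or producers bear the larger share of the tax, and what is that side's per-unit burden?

Producers bear the larger share: $9 per unit.

Before the tax: set 345 − 4P = 2P + 15 → P* = $55, Q* = 125.
With the tax collected from buyers, demand (in seller-price terms) shifts: Qd = 345 − 4(P + 13.5).
Solving gives Q = 107 with buyers paying $59.5 and producers receiving $46 (the $13.5 wedge).
Per-unit burden: buyers $4.5, producers $9.
Producers take the larger share because supply is less price-elastic here (demand slope 4 vs supply slope 2).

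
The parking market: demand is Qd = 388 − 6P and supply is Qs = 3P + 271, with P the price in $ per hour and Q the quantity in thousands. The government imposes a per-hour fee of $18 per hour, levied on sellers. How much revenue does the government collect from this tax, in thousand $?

Before the tax: set 388 − 6P = 3P + 271 → P* = $13, Q* = 310.
With the tax collected from sellers, supply shifts: Qs = 3(P − 18) + 271.
Solving gives Q = 274 with consumers paying $19 and sellers receiving $1 (the $18 wedge).
Revenue = t · Q = 18 · 274 = $4932.

Tax revenue = $4932 thousand.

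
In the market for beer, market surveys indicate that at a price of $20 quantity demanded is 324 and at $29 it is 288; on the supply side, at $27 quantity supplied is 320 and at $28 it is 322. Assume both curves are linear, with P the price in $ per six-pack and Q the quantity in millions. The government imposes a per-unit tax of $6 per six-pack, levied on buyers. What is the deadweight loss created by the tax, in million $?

Demand slope: (288 − 324)/(29 − 20) = -4, so Qd = 404 − 4P.
Supply slope: (322 − 320)/(28 − 27) = 2, so Qs = 2P + 266.
Without the tax, 404 − 4P = 2P + 266 gives 6P = 138, so P* = $23 and Q* = 312.
With the tax collected from buyers, demand (in seller-price terms) shifts: Qd = 404 − 4(P + 6).
New equilibrium: buyers pay $25, producers receive $19, Q = 304. (Wedge: Pb − Ps = 6.)
Quantity falls by |ΔQ| = |312 − 304| = 8.
DWL = ½ · t · |ΔQ| = ½ · 6 · 8 = $24.

Deadweight loss = $24 million.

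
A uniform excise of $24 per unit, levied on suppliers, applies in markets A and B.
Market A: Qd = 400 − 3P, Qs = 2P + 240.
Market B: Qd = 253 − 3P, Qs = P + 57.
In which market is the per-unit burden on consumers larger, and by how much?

Market A: pre-tax P* = $32, Q* = 304; post-tax Q = 275.2; per-unit burden on consumers = $9.6.
Market B: pre-tax P* = $49, Q* = 106; post-tax Q = 88; per-unit burden on consumers = $6.
Difference: $9.6 vs $6 → market A is larger by $3.6.

Market A, by $3.6.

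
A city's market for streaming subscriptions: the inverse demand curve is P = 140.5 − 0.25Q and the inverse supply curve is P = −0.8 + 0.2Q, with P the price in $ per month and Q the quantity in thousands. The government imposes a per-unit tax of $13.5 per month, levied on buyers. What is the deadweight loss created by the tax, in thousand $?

Deadweight loss = $202.5 thousand.

Rewrite in direct form: Qd = 562 − 4P and Qs = 5P + 4.
Before the tax: set 562 − 4P = 5P + 4 → P* = $62, Q* = 314.
With the tax collected from buyers, demand (in seller-price terms) shifts: Qd = 562 − 4(P + 13.5).
Solving gives Q = 284 with buyers paying $69.5 and sellers receiving $56 (the $13.5 wedge).
Quantity falls by |ΔQ| = |314 − 284| = 30.
DWL = ½ · t · |ΔQ| = ½ · 13.5 · 30 = $202.5.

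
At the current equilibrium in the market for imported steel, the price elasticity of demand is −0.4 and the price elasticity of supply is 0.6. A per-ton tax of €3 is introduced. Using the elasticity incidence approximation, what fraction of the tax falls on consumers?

Incidence ratio: consumers' share ≈ εs / (εs + |εd|) = 0.6 / (0.6 + 0.4) = 0.6.
Supply is the more elastic side, so consumers bear the larger share.

Consumers' share ≈ 0.6.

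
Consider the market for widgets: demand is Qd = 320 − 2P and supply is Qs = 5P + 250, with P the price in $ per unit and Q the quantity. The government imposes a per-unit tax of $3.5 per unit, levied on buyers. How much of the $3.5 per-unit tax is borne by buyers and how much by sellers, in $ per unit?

Buyers bear $2.5 per unit; sellers bear $1 per unit.

Before the tax: set 320 − 2P = 5P + 250 → P* = $10, Q* = 300.
With the tax collected from buyers, demand (in seller-price terms) shifts: Qd = 320 − 2(P + 3.5).
New equilibrium: buyers pay $12.5, sellers receive $9, Q = 295. (Wedge: Pb − Ps = 3.5.)
Burden on buyers: $2.5; on sellers: $1. (They sum to $3.5.)
The less price-elastic side of the market bears the larger share of a per-unit tax.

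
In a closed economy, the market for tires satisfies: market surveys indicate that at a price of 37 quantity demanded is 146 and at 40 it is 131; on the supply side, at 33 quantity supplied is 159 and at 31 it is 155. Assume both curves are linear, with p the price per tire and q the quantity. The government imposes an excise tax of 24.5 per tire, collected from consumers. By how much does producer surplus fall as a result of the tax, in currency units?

Producer surplus falls by 2511.25.

Demand slope: (131 − 146)/(40 − 37) = -5, so qd = 331 − 5p.
Supply slope: (155 − 159)/(31 − 33) = 2, so qs = 2p + 93.
Before the tax: set 331 − 5p = 2p + 93 → p* = 34, q* = 161.
With the tax collected from consumers, demand (in seller-price terms) shifts: qd = 331 − 5(p + 24.5).
Solving gives q = 126 with consumers paying 41 and producers receiving 16.5 (the 24.5 wedge).
ΔPS is the trapezoid between Q = 126 and Q = 161 of height 17.5: ½ · (161 + 126) · 17.5 = 2511.25.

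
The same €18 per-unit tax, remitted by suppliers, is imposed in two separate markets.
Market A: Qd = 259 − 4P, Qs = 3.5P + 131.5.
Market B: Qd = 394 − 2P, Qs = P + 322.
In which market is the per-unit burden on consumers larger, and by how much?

Market A, by €2.4.

Market A: pre-tax P* = €17, Q* = 191; post-tax Q = 157.4; per-unit burden on consumers = €8.4.
Market B: pre-tax P* = €24, Q* = 346; post-tax Q = 334; per-unit burden on consumers = €6.
Difference: €8.4 vs €6 → market A is larger by €2.4.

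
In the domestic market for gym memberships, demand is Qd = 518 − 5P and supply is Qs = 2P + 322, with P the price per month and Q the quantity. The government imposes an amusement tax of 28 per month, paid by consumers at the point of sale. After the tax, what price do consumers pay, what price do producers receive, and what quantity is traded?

Consumers pay 36; producers receive 8; quantity = 338.

Before the tax: set 518 − 5P = 2P + 322 → P* = 28, Q* = 378.
With the tax collected from consumers, demand (in seller-price terms) shifts: Qd = 518 − 5(P + 28).
Solving gives Q = 338 with consumers paying 36 and producers receiving 8 (the 28 wedge).
The less price-elastic side of the market bears the larger share of a per-unit tax.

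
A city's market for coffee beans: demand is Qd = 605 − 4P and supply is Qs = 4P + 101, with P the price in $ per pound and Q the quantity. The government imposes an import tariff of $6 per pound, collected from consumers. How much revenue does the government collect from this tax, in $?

Tax revenue = $2046.

Without the tax, 605 − 4P = 4P + 101 gives 8P = 504, so P* = $63 and Q* = 353.
With the tax collected from consumers, demand (in seller-price terms) shifts: Qd = 605 − 4(P + 6).
Solving gives Q = 341 with consumers paying $66 and suppliers receiving $60 (the $6 wedge).
Revenue = t · Q = 6 · 341 = $2046.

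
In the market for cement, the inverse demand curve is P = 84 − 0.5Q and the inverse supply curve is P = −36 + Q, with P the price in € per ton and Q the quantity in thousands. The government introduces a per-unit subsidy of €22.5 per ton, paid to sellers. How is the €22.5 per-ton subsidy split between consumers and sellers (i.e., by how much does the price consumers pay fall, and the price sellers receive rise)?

Rewrite in direct form: Qd = 168 − 2P and Qs = P + 36.
Without the subsidy, 168 − 2P = P + 36 gives 3P = 132, so P* = €44 and Q* = 80.
With a per-unit subsidy paid to sellers, each receives P + 22.5 per unit sold, so supply becomes Qs = (P + 22.5) + 36.
New equilibrium: consumers pay €36.5, sellers receive €59, Q = 95. (Wedge: Pb − Ps = −22.5.)
Gain to consumers: €7.5; to sellers: €15. (They sum to €22.5.)

Consumers gain €7.5 per ton; sellers gain €15 per ton.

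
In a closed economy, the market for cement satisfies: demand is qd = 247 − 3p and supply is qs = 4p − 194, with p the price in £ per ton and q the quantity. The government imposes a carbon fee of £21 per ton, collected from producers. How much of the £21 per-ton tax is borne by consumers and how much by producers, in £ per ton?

Consumers bear £12 per ton; producers bear £9 per ton.

Before the tax: set 247 − 3p = 4p − 194 → p* = £63, q* = 58.
With the tax collected from producers, supply shifts: qs = 4(p − 21) − 194.
Solving gives q = 22 with consumers paying £75 and producers receiving £54 (the £21 wedge).
Burden on consumers: £12; on producers: £9. (They sum to £21.)
The less price-elastic side of the market bears the larger share of a per-unit tax.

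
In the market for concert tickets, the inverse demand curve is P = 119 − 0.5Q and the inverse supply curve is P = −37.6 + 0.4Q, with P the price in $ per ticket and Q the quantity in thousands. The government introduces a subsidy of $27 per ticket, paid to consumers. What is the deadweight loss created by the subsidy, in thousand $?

Rewrite in direct form: Qd = 238 − 2P and Qs = 2.5P + 94.
Before the subsidy: set 238 − 2P = 2.5P + 94 → P* = $32, Q* = 174.
With a per-unit subsidy paid to consumers, each effectively pays P − 27, so demand becomes Qd = 238 − 2(P − 27).
New equilibrium: consumers pay $17, producers receive $44, Q = 204. (Wedge: Pb − Ps = −27.)
Quantity rises by |ΔQ| = |174 − 204| = 30.
DWL = ½ · t · |ΔQ| = ½ · 27 · 30 = $405.

Deadweight loss = $405 thousand.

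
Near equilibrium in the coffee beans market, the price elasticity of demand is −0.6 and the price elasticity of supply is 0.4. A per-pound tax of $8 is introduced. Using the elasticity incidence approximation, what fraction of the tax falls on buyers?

Incidence ratio: buyers' share ≈ εs / (εs + |εd|) = 0.4 / (0.4 + 0.6) = 0.4.
Supply is the less elastic side, so buyers bear the smaller share.

Buyers' share ≈ 0.4.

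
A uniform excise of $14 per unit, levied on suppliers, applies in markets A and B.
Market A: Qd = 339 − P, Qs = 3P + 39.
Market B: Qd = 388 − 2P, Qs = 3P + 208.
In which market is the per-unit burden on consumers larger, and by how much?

Market A, by $2.1.

Market A: pre-tax P* = $75, Q* = 264; post-tax Q = 253.5; per-unit burden on consumers = $10.5.
Market B: pre-tax P* = $36, Q* = 316; post-tax Q = 299.2; per-unit burden on consumers = $8.4.
Difference: $10.5 vs $8.4 → market A is larger by $2.1.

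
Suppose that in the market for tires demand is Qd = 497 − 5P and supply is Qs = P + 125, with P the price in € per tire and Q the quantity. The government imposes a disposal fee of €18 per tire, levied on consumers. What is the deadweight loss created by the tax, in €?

Before the tax: set 497 − 5P = P + 125 → P* = €62, Q* = 187.
With the tax collected from consumers, demand (in seller-price terms) shifts: Qd = 497 − 5(P + 18).
New equilibrium: consumers pay €65, sellers receive €47, Q = 172. (Wedge: Pb − Ps = 18.)
Quantity falls by |ΔQ| = |187 − 172| = 15.
DWL = ½ · t · |ΔQ| = ½ · 18 · 15 = €135.

Deadweight loss = €135.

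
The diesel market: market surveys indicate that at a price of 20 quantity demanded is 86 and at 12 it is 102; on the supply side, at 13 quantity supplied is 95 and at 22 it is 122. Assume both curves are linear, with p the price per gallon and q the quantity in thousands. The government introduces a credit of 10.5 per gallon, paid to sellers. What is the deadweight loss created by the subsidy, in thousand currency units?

Deadweight loss = 66.15 thousand.

Demand slope: (102 − 86)/(12 − 20) = -2, so qd = 126 − 2p.
Supply slope: (122 − 95)/(22 − 13) = 3, so qs = 3p + 56.
Before the subsidy: set 126 − 2p = 3p + 56 → p* = 14, q* = 98.
With a per-unit subsidy paid to sellers, each receives p + 10.5 per unit sold, so supply becomes qs = 3(p + 10.5) + 56.
New equilibrium: consumers pay 7.7, sellers receive 18.2, q = 110.6. (Wedge: pb − ps = −10.5.)
Quantity rises by |ΔQ| = |98 − 110.6| = 12.6.
DWL = ½ · t · |ΔQ| = ½ · 10.5 · 12.6 = 66.15.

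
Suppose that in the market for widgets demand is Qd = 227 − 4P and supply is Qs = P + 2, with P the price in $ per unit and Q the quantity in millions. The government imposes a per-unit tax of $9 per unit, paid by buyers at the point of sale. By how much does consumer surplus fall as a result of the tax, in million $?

Before the tax: set 227 − 4P = P + 2 → P* = $45, Q* = 47.
With the tax collected from buyers, demand (in seller-price terms) shifts: Qd = 227 − 4(P + 9).
New equilibrium: buyers pay $46.8, producers receive $37.8, Q = 39.8. (Wedge: Pb − Ps = 9.)
ΔCS is the trapezoid between Q = 39.8 and Q = 47 of height $1.8: ½ · (47 + 39.8) · 1.8 = $78.12.

Consumer surplus falls by $78.12 million.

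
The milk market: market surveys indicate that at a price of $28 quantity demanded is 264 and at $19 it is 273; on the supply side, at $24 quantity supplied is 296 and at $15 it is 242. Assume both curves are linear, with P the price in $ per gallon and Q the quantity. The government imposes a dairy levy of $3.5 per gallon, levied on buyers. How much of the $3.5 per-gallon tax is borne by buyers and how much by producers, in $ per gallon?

Buyers bear $3 per gallon; producers bear $0.5 per gallon.

Demand slope: (273 − 264)/(19 − 28) = -1, so Qd = 292 − P.
Supply slope: (242 − 296)/(15 − 24) = 6, so Qs = 6P + 152.
Before the tax: set 292 − P = 6P + 152 → P* = $20, Q* = 272.
With the tax collected from buyers, demand (in seller-price terms) shifts: Qd = 292 − (P + 3.5).
New equilibrium: buyers pay $23, producers receive $19.5, Q = 269. (Wedge: Pb − Ps = 3.5.)
Burden on buyers: $3; on producers: $0.5. (They sum to $3.5.)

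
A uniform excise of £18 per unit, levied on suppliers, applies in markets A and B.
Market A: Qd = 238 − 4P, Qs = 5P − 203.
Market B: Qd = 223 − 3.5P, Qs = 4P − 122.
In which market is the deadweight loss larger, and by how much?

Market A, by £57.6.

Market A: pre-tax P* = £49, Q* = 42; post-tax Q = 2; deadweight loss = £360.
Market B: pre-tax P* = £46, Q* = 62; post-tax Q = 28.4; deadweight loss = £302.4.
Difference: £360 vs £302.4 → market A is larger by £57.6.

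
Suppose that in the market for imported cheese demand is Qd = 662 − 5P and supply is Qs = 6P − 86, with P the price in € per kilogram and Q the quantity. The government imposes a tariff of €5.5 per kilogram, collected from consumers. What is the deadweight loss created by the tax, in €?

Before the tax: set 662 − 5P = 6P − 86 → P* = €68, Q* = 322.
With the tax collected from consumers, demand (in seller-price terms) shifts: Qd = 662 − 5(P + 5.5).
New equilibrium: consumers pay €71, sellers receive €65.5, Q = 307. (Wedge: Pb − Ps = 5.5.)
Quantity falls by |ΔQ| = |322 − 307| = 15.
DWL = ½ · t · |ΔQ| = ½ · 5.5 · 15 = €41.25.

Deadweight loss = €41.25.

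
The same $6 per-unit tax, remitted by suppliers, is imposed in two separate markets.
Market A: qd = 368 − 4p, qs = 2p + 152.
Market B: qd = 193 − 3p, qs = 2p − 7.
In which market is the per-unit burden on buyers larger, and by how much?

Market B, by $0.4.

Market A: pre-tax p* = $36, q* = 224; post-tax q = 216; per-unit burden on buyers = $2.
Market B: pre-tax p* = $40, q* = 73; post-tax q = 65.8; per-unit burden on buyers = $2.4.
Difference: $2 vs $2.4 → market B is larger by $0.4.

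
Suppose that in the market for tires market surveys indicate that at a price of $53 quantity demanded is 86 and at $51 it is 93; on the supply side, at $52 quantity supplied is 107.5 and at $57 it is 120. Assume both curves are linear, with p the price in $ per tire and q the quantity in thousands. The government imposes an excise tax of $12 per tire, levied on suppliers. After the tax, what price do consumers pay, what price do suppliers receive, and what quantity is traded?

Consumers pay $54; suppliers receive $42; quantity = 82.5.

Demand slope: (93 − 86)/(51 − 53) = -3.5, so qd = 271.5 − 3.5p.
Supply slope: (120 − 107.5)/(57 − 52) = 2.5, so qs = 2.5p − 22.5.
Without the tax, 271.5 − 3.5p = 2.5p − 22.5 gives 6p = 294, so p* = $49 and q* = 100.
With the tax collected from suppliers, supply shifts: qs = 2.5(p − 12) − 22.5.
New equilibrium: consumers pay $54, suppliers receive $42, q = 82.5. (Wedge: pb − ps = 12.)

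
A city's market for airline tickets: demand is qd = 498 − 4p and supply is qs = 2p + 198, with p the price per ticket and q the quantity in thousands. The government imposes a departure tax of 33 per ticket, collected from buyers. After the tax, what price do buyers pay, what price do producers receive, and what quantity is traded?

Buyers pay 61; producers receive 28; quantity = 254.

Before the tax: set 498 − 4p = 2p + 198 → p* = 50, q* = 298.
With the tax collected from buyers, demand (in seller-price terms) shifts: qd = 498 − 4(p + 33).
Solving gives q = 254 with buyers paying 61 and producers receiving 28 (the 33 wedge).
The less price-elastic side of the market bears the larger share of a per-unit tax.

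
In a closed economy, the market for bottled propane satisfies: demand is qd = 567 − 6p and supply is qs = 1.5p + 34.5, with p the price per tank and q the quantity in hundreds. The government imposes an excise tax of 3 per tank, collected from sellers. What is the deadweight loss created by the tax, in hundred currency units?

Without the tax, 567 − 6p = 1.5p + 34.5 gives 7.5p = 532.5, so p* = 71 and q* = 141.
With the tax collected from sellers, supply shifts: qs = 1.5(p − 3) + 34.5.
Solving gives q = 137.4 with consumers paying 71.6 and sellers receiving 68.6 (the 3 wedge).
Quantity falls by |ΔQ| = |141 − 137.4| = 3.6.
DWL = ½ · t · |ΔQ| = ½ · 3 · 3.6 = 5.4.

Deadweight loss = 5.4 hundred.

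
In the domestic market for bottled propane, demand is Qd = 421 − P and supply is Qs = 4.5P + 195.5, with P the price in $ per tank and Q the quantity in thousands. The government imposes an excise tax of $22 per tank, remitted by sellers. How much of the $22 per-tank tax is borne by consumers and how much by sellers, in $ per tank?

Before the tax: set 421 − P = 4.5P + 195.5 → P* = $41, Q* = 380.
With the tax collected from sellers, supply shifts: Qs = 4.5(P − 22) + 195.5.
Solving gives Q = 362 with consumers paying $59 and sellers receiving $37 (the $22 wedge).
Burden on consumers: $18; on sellers: $4. (They sum to $22.)

Consumers bear $18 per tank; sellers bear $4 per tank.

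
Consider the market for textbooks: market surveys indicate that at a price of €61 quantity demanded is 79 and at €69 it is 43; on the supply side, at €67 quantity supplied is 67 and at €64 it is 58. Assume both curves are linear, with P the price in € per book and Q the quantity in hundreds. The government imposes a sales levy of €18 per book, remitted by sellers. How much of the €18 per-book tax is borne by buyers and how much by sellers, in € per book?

Buyers bear €7.2 per book; sellers bear €10.8 per book.

Demand slope: (43 − 79)/(69 − 61) = -4.5, so Qd = 353.5 − 4.5P.
Supply slope: (58 − 67)/(64 − 67) = 3, so Qs = 3P − 134.
Without the tax, 353.5 − 4.5P = 3P − 134 gives 7.5P = 487.5, so P* = €65 and Q* = 61.
With the tax collected from sellers, supply shifts: Qs = 3(P − 18) − 134.
New equilibrium: buyers pay €72.2, sellers receive €54.2, Q = 28.6. (Wedge: Pb − Ps = 18.)
Burden on buyers: €7.2; on sellers: €10.8. (They sum to €18.)
The less price-elastic side of the market bears the larger share of a per-unit tax.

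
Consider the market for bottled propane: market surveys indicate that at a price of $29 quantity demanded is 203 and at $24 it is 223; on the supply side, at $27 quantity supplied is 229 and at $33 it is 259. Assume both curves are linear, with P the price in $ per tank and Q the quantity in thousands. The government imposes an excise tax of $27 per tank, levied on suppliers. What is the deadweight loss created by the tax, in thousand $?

Deadweight loss = $810 thousand.

Demand slope: (223 − 203)/(24 − 29) = -4, so Qd = 319 − 4P.
Supply slope: (259 − 229)/(33 − 27) = 5, so Qs = 5P + 94.
Without the tax, 319 − 4P = 5P + 94 gives 9P = 225, so P* = $25 and Q* = 219.
With the tax collected from suppliers, supply shifts: Qs = 5(P − 27) + 94.
New equilibrium: buyers pay $40, suppliers receive $13, Q = 159. (Wedge: Pb − Ps = 27.)
Quantity falls by |ΔQ| = |219 − 159| = 60.
DWL = ½ · t · |ΔQ| = ½ · 27 · 60 = $810.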